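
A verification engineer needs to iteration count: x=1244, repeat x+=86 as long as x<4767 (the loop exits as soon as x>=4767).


Step 1: x goes from 1244 toward 4767 by 86; the body runs while x<4767, so iterations = ceil((bound-start)/step)
Step 2: Distance=3523
Step 3: ceil(3523/86)=41

41


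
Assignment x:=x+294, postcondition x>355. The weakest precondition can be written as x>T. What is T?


Formula: wp(x:=E, P) = P[E/x] (substitute E for x in postcondition)
Step 1: Postcondition: x>355
Step 2: Substitute x+294 for x: x+294>355
Step 3: Solve for x: x > 355-294 = 61

61


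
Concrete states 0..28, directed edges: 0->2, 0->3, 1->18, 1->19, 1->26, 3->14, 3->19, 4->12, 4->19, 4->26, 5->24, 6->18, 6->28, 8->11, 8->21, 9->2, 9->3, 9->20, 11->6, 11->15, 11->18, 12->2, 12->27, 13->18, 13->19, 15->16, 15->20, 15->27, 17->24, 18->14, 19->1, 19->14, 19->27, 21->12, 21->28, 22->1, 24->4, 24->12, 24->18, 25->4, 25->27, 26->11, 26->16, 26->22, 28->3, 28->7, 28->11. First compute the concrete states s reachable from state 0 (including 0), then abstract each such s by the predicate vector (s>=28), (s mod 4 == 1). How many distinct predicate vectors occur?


BFS from 0:
Concrete reachable: {0, 1, 2, 3, 6, 7, 11, 14, 15, 16, 18, 19, 20, 22, 26, 27, 28}
Abstract via predicates (s>=28), (s mod 4 == 1):
  (0,0) <- {0, 2, 3, 6, 7, 11, 14, 15, 16, 18, 19, 20, 22, 26, 27}
  (0,1) <- {1}
  (1,0) <- {28}
Distinct abstract states = 3

3


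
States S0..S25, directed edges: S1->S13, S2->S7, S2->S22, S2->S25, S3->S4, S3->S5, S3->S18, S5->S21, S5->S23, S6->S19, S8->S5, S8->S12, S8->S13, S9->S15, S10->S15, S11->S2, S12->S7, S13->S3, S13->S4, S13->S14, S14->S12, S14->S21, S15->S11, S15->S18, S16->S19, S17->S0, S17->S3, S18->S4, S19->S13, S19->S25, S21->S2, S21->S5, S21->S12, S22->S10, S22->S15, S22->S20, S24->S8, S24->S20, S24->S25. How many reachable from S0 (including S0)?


BFS from S0:
  layer 0: {S0}
Reachable set: {S0}
Count = 1

1


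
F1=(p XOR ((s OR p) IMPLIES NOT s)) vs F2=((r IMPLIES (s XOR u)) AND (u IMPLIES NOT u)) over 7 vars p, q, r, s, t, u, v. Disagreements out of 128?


F1 = (p XOR ((s OR p) IMPLIES NOT s))
F2 = ((r IMPLIES (s XOR u)) AND (u IMPLIES NOT u))
Evaluate both on each of 128 rows (bits = p,q,r,s,t,u,v):
  row 0 [0000000]: F1=1 F2=1 -> 0
  row 1 [0000001]: F1=1 F2=1 -> 0
  row 2 [0000010]: F1=1 F2=0 (differ) -> 1
  row 3 [0000011]: F1=1 F2=0 (differ) -> 1
  row 4 [0000100]: F1=1 F2=1 -> 0
  (every remaining row is evaluated the same way; all 128 results are listed next)
Full result column, 8 rows per line (p,q,r,s fixed per line; t,u,v runs 000..111 left to right):
  rows 0-7 [p,q,r,s=0000]: 00110011  (ones: 4)
  rows 8-15 [p,q,r,s=0001]: 11001100  (ones: 4)
  rows 16-23 [p,q,r,s=0010]: 11111111  (ones: 8)
  rows 24-31 [p,q,r,s=0011]: 11001100  (ones: 4)
  rows 32-39 [p,q,r,s=0100]: 00110011  (ones: 4)
  rows 40-47 [p,q,r,s=0101]: 11001100  (ones: 4)
  rows 48-55 [p,q,r,s=0110]: 11111111  (ones: 8)
  rows 56-63 [p,q,r,s=0111]: 11001100  (ones: 4)
  rows 64-71 [p,q,r,s=1000]: 11001100  (ones: 4)
  rows 72-79 [p,q,r,s=1001]: 00110011  (ones: 4)
  rows 80-87 [p,q,r,s=1010]: 00000000  (ones: 0)
  rows 88-95 [p,q,r,s=1011]: 00110011  (ones: 4)
  rows 96-103 [p,q,r,s=1100]: 11001100  (ones: 4)
  rows 104-111 [p,q,r,s=1101]: 00110011  (ones: 4)
  rows 112-119 [p,q,r,s=1110]: 00000000  (ones: 0)
  rows 120-127 [p,q,r,s=1111]: 00110011  (ones: 4)
Disagreements = 4+4+8+4+4+4+8+4+4+4+0+4+4+4+0+4 = 64

64


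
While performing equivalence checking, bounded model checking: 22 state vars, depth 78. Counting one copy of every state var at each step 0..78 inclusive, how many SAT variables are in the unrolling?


BMC unrolls to depth k, creating one copy of each state var for steps 0..k.
Step count = 78 + 1 = 79 (steps 0 through 78)
Vars per step = 22
Total = 22 * 79 = 1738

1738


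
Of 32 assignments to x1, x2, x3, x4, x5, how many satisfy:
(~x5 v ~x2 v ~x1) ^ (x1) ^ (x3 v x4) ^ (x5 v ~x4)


CNF with 4 clauses over 5 vars (32 assignments).
An assignment satisfies CNF iff every clause has >=1 true literal.
Check each row (bits = x1,x2,x3,x4,x5; clause T/F shown):
  row 0 [00000]: clauses=TFFT -> 0
  row 1 [00001]: clauses=TFFT -> 0
  row 2 [00010]: clauses=TFTF -> 0
  row 3 [00011]: clauses=TFTT -> 0
  row 4 [00100]: clauses=TFTT -> 0
  row 5 [00101]: clauses=TFTT -> 0
  row 6 [00110]: clauses=TFTF -> 0
  row 7 [00111]: clauses=TFTT -> 0
  row 8 [01000]: clauses=TFFT -> 0
  row 9 [01001]: clauses=TFFT -> 0
  row 10 [01010]: clauses=TFTF -> 0
  row 11 [01011]: clauses=TFTT -> 0
  row 12 [01100]: clauses=TFTT -> 0
  row 13 [01101]: clauses=TFTT -> 0
  row 14 [01110]: clauses=TFTF -> 0
  row 15 [01111]: clauses=TFTT -> 0
  row 16 [10000]: clauses=TTFT -> 0
  row 17 [10001]: clauses=TTFT -> 0
  row 18 [10010]: clauses=TTTF -> 0
  row 19 [10011]: clauses=TTTT -> 1
  row 20 [10100]: clauses=TTTT -> 1
  row 21 [10101]: clauses=TTTT -> 1
  row 22 [10110]: clauses=TTTF -> 0
  row 23 [10111]: clauses=TTTT -> 1
  row 24 [11000]: clauses=TTFT -> 0
  row 25 [11001]: clauses=FTFT -> 0
  row 26 [11010]: clauses=TTTF -> 0
  row 27 [11011]: clauses=FTTT -> 0
  row 28 [11100]: clauses=TTTT -> 1
  row 29 [11101]: clauses=FTTT -> 0
  row 30 [11110]: clauses=TTTF -> 0
  row 31 [11111]: clauses=FTTT -> 0
Full result column, 8 rows per line (x1,x2 fixed per line; x3,x4,x5 runs 000..111 left to right):
  rows 0-7 [x1,x2=00]: 00000000  (ones: 0)
  rows 8-15 [x1,x2=01]: 00000000  (ones: 0)
  rows 16-23 [x1,x2=10]: 00011101  (ones: 4)
  rows 24-31 [x1,x2=11]: 00001000  (ones: 1)
Satisfying assignments = 0+0+4+1 = 5

5


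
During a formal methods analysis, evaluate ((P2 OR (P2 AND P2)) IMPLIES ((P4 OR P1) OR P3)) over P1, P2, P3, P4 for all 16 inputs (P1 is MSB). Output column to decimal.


Formula: ((P2 OR (P2 AND P2)) IMPLIES ((P4 OR P1) OR P3)) over P1, P2, P3, P4 (16 rows)
Evaluate each row (bits = P1,P2,P3,P4, MSB first):
  row 0 [0000]: ((0 OR (0 AND 0)) IMPLIES ((0 OR 0) OR 0)) -> 1
  row 1 [0001]: ((0 OR (0 AND 0)) IMPLIES ((1 OR 0) OR 0)) -> 1
  row 2 [0010]: ((0 OR (0 AND 0)) IMPLIES ((0 OR 0) OR 1)) -> 1
  row 3 [0011]: ((0 OR (0 AND 0)) IMPLIES ((1 OR 0) OR 1)) -> 1
  row 4 [0100]: ((1 OR (1 AND 1)) IMPLIES ((0 OR 0) OR 0)) -> 0
  row 5 [0101]: ((1 OR (1 AND 1)) IMPLIES ((1 OR 0) OR 0)) -> 1
  row 6 [0110]: ((1 OR (1 AND 1)) IMPLIES ((0 OR 0) OR 1)) -> 1
  row 7 [0111]: ((1 OR (1 AND 1)) IMPLIES ((1 OR 0) OR 1)) -> 1
  row 8 [1000]: ((0 OR (0 AND 0)) IMPLIES ((0 OR 1) OR 0)) -> 1
  row 9 [1001]: ((0 OR (0 AND 0)) IMPLIES ((1 OR 1) OR 0)) -> 1
  row 10 [1010]: ((0 OR (0 AND 0)) IMPLIES ((0 OR 1) OR 1)) -> 1
  row 11 [1011]: ((0 OR (0 AND 0)) IMPLIES ((1 OR 1) OR 1)) -> 1
  row 12 [1100]: ((1 OR (1 AND 1)) IMPLIES ((0 OR 1) OR 0)) -> 1
  row 13 [1101]: ((1 OR (1 AND 1)) IMPLIES ((1 OR 1) OR 0)) -> 1
  row 14 [1110]: ((1 OR (1 AND 1)) IMPLIES ((0 OR 1) OR 1)) -> 1
  row 15 [1111]: ((1 OR (1 AND 1)) IMPLIES ((1 OR 1) OR 1)) -> 1
Full result column, 4 rows per line (P1,P2 fixed per line; P3,P4 runs 00..11 left to right):
  rows 0-3 [P1,P2=00]: 1111  = hex F
  rows 4-7 [P1,P2=01]: 0111  = hex 7
  rows 8-11 [P1,P2=10]: 1111  = hex F
  rows 12-15 [P1,P2=11]: 1111  = hex F
Output column (row 0 .. row 15) = 1111011111111111
Output column grouped in 4s = 1111 0111 1111 1111 = 0xF7FF
Convert to decimal digit by digit (value = value*16 + digit):
  F -> 15
  15*16 + 7 = 247
  247*16 + 15 (F) = 3967
  3967*16 + 15 (F) = 63487
Decimal = 63487

63487


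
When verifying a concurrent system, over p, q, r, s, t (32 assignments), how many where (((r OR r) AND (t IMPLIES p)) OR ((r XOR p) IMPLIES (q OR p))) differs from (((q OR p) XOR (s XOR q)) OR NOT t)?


F1 = (((r OR r) AND (t IMPLIES p)) OR ((r XOR p) IMPLIES (q OR p)))
F2 = (((q OR p) XOR (s XOR q)) OR NOT t)
Evaluate both on each of 32 rows (bits = p,q,r,s,t):
  row 0 [00000]: F1=1 F2=1 -> 0
  row 1 [00001]: F1=1 F2=0 (differ) -> 1
  row 2 [00010]: F1=1 F2=1 -> 0
  row 3 [00011]: F1=1 F2=1 -> 0
  row 4 [00100]: F1=1 F2=1 -> 0
  row 5 [00101]: F1=0 F2=0 -> 0
  row 6 [00110]: F1=1 F2=1 -> 0
  row 7 [00111]: F1=0 F2=1 (differ) -> 1
  row 8 [01000]: F1=1 F2=1 -> 0
  row 9 [01001]: F1=1 F2=0 (differ) -> 1
  row 10 [01010]: F1=1 F2=1 -> 0
  row 11 [01011]: F1=1 F2=1 -> 0
  row 12 [01100]: F1=1 F2=1 -> 0
  row 13 [01101]: F1=1 F2=0 (differ) -> 1
  row 14 [01110]: F1=1 F2=1 -> 0
  row 15 [01111]: F1=1 F2=1 -> 0
  row 16 [10000]: F1=1 F2=1 -> 0
  row 17 [10001]: F1=1 F2=1 -> 0
  row 18 [10010]: F1=1 F2=1 -> 0
  row 19 [10011]: F1=1 F2=0 (differ) -> 1
  row 20 [10100]: F1=1 F2=1 -> 0
  row 21 [10101]: F1=1 F2=1 -> 0
  row 22 [10110]: F1=1 F2=1 -> 0
  row 23 [10111]: F1=1 F2=0 (differ) -> 1
  row 24 [11000]: F1=1 F2=1 -> 0
  row 25 [11001]: F1=1 F2=0 (differ) -> 1
  row 26 [11010]: F1=1 F2=1 -> 0
  row 27 [11011]: F1=1 F2=1 -> 0
  row 28 [11100]: F1=1 F2=1 -> 0
  row 29 [11101]: F1=1 F2=0 (differ) -> 1
  row 30 [11110]: F1=1 F2=1 -> 0
  row 31 [11111]: F1=1 F2=1 -> 0
Full result column, 8 rows per line (p,q fixed per line; r,s,t runs 000..111 left to right):
  rows 0-7 [p,q=00]: 01000001  (ones: 2)
  rows 8-15 [p,q=01]: 01000100  (ones: 2)
  rows 16-23 [p,q=10]: 00010001  (ones: 2)
  rows 24-31 [p,q=11]: 01000100  (ones: 2)
Disagreements = 2+2+2+2 = 8

8


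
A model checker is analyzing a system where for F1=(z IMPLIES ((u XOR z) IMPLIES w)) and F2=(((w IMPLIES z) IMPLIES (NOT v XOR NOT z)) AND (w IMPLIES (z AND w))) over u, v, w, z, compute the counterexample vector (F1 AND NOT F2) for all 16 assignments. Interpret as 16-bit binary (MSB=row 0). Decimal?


F1 = (z IMPLIES ((u XOR z) IMPLIES w))
F2 = (((w IMPLIES z) IMPLIES (NOT v XOR NOT z)) AND (w IMPLIES (z AND w)))
Counterexample to F1=>F2 is where F1=1 and F2=0.
Evaluate each row (bits = u,v,w,z, MSB first):
  row 0 [0000]: F1=1 F2=0 -> F1&~F2 -> 1
  row 1 [0001]: F1=0 F2=1 -> F1&~F2 -> 0
  row 2 [0010]: F1=1 F2=0 -> F1&~F2 -> 1
  row 3 [0011]: F1=1 F2=1 -> F1&~F2 -> 0
  row 4 [0100]: F1=1 F2=1 -> F1&~F2 -> 0
  row 5 [0101]: F1=0 F2=0 -> F1&~F2 -> 0
  row 6 [0110]: F1=1 F2=0 -> F1&~F2 -> 1
  row 7 [0111]: F1=1 F2=0 -> F1&~F2 -> 1
  row 8 [1000]: F1=1 F2=0 -> F1&~F2 -> 1
  row 9 [1001]: F1=1 F2=1 -> F1&~F2 -> 0
  row 10 [1010]: F1=1 F2=0 -> F1&~F2 -> 1
  row 11 [1011]: F1=1 F2=1 -> F1&~F2 -> 0
  row 12 [1100]: F1=1 F2=1 -> F1&~F2 -> 0
  row 13 [1101]: F1=1 F2=0 -> F1&~F2 -> 1
  row 14 [1110]: F1=1 F2=0 -> F1&~F2 -> 1
  row 15 [1111]: F1=1 F2=0 -> F1&~F2 -> 1
Full result column, 4 rows per line (u,v fixed per line; w,z runs 00..11 left to right):
  rows 0-3 [u,v=00]: 1010  = hex A
  rows 4-7 [u,v=01]: 0011  = hex 3
  rows 8-11 [u,v=10]: 1010  = hex A
  rows 12-15 [u,v=11]: 0111  = hex 7
Counterexample vector (row 0 .. row 15) = 1010001110100111
Output column grouped in 4s = 1010 0011 1010 0111 = 0xA3A7
Convert to decimal digit by digit (value = value*16 + digit):
  A -> 10
  10*16 + 3 = 163
  163*16 + 10 (A) = 2618
  2618*16 + 7 = 41895
Decimal = 41895

41895


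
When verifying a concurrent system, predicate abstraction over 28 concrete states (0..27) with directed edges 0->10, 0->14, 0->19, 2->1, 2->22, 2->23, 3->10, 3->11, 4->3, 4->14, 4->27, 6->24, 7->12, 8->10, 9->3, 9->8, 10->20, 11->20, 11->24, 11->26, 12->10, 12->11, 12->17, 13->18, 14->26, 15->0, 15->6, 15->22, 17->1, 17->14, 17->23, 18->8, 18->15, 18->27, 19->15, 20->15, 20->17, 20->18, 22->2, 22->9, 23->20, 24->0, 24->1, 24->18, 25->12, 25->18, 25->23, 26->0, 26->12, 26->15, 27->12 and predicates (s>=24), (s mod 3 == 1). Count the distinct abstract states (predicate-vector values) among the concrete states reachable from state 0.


BFS from 0:
Concrete reachable: {0, 1, 2, 3, 6, 8, 9, 10, 11, 12, 14, 15, 17, 18, 19, 20, 22, 23, 24, 26, 27}
Abstract via predicates (s>=24), (s mod 3 == 1):
  (0,0) <- {0, 2, 3, 6, 8, 9, 11, 12, 14, 15, 17, 18, 20, 23}
  (0,1) <- {1, 10, 19, 22}
  (1,0) <- {24, 26, 27}
Distinct abstract states = 3

3


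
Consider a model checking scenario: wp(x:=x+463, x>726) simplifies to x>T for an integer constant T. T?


Formula: wp(x:=E, P) = P[E/x] (substitute E for x in postcondition)
Step 1: Postcondition: x>726
Step 2: Substitute x+463 for x: x+463>726
Step 3: Solve for x: x > 726-463 = 263

263


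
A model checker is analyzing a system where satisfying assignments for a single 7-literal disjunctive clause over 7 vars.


Step 1: Total=2^7=128
Step 2: Unsat when all 7 false: 2^0=1
Step 3: Sat=128-1=127

127


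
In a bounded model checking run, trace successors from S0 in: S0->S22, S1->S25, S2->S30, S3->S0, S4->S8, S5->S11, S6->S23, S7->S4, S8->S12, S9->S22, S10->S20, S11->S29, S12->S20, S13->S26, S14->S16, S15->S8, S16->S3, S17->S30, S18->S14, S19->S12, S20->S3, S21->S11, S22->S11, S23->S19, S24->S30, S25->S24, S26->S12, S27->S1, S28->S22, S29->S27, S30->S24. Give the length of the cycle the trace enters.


Trace from S0 until a state repeats:
  S0 -> S22 -> S11 -> S29 -> S27 -> S1 -> S25 -> S24 -> S30 -> S24
S24 first seen at step 7, revisited at step 9.
Cycle length = 9 - 7 = 2

2


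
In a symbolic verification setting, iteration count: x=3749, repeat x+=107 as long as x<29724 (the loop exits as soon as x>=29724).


Step 1: x goes from 3749 toward 29724 by 107; the body runs while x<29724, so iterations = ceil((bound-start)/step)
Step 2: Distance=25975
Step 3: ceil(25975/107)=243

243


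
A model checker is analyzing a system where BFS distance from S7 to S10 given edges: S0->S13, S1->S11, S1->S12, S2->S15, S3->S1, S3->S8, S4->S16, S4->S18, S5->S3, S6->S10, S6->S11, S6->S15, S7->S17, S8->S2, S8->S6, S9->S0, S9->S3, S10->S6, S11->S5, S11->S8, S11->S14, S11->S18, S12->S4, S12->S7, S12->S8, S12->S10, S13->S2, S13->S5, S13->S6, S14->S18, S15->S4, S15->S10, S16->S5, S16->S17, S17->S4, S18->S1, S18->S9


BFS layer-by-layer from S7:
  dist 0: {S7}
  dist 1: {S17}
  dist 2: {S4}
  dist 3: {S16, S18}
  dist 4: {S1, S5, S9}
  dist 5: {S0, S3, S11, S12}
  dist 6: {S8, S10, S13, S14}
  -> S10 reached at distance 6
Shortest path length = 6

6


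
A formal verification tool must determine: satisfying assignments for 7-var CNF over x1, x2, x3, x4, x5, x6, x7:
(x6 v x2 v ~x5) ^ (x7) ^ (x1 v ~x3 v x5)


CNF with 3 clauses over 7 vars (128 assignments).
An assignment satisfies CNF iff every clause has >=1 true literal.
Check each row (bits = x1,x2,x3,x4,x5,x6,x7; clause T/F shown):
  row 0 [0000000]: clauses=TFT -> 0
  row 1 [0000001]: clauses=TTT -> 1
  row 2 [0000010]: clauses=TFT -> 0
  row 3 [0000011]: clauses=TTT -> 1
  row 4 [0000100]: clauses=FFT -> 0
  (every remaining row is evaluated the same way; all 128 results are listed next)
Full result column, 8 rows per line (x1,x2,x3,x4 fixed per line; x5,x6,x7 runs 000..111 left to right):
  rows 0-7 [x1,x2,x3,x4=0000]: 01010001  (ones: 3)
  rows 8-15 [x1,x2,x3,x4=0001]: 01010001  (ones: 3)
  rows 16-23 [x1,x2,x3,x4=0010]: 00000001  (ones: 1)
  rows 24-31 [x1,x2,x3,x4=0011]: 00000001  (ones: 1)
  rows 32-39 [x1,x2,x3,x4=0100]: 01010101  (ones: 4)
  rows 40-47 [x1,x2,x3,x4=0101]: 01010101  (ones: 4)
  rows 48-55 [x1,x2,x3,x4=0110]: 00000101  (ones: 2)
  rows 56-63 [x1,x2,x3,x4=0111]: 00000101  (ones: 2)
  rows 64-71 [x1,x2,x3,x4=1000]: 01010001  (ones: 3)
  rows 72-79 [x1,x2,x3,x4=1001]: 01010001  (ones: 3)
  rows 80-87 [x1,x2,x3,x4=1010]: 01010001  (ones: 3)
  rows 88-95 [x1,x2,x3,x4=1011]: 01010001  (ones: 3)
  rows 96-103 [x1,x2,x3,x4=1100]: 01010101  (ones: 4)
  rows 104-111 [x1,x2,x3,x4=1101]: 01010101  (ones: 4)
  rows 112-119 [x1,x2,x3,x4=1110]: 01010101  (ones: 4)
  rows 120-127 [x1,x2,x3,x4=1111]: 01010101  (ones: 4)
Satisfying assignments = 3+3+1+1+4+4+2+2+3+3+3+3+4+4+4+4 = 48

48


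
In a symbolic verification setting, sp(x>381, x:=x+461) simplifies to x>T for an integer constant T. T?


Formula: sp(P, x:=E) = exists old_x. (x = E[old_x/x]) AND P[old_x/x] (old_x is the value of x before the assignment; eliminate old_x by solving x = E[old_x/x] for old_x)
Step 1: Precondition P: x>381, i.e. old_x > 381
Step 2: Assignment gives x = old_x + 461, so old_x = x - 461
Step 3: Substitute into P: x - 461 > 381
Step 4: Simplify: x > 381+461 = 842

842


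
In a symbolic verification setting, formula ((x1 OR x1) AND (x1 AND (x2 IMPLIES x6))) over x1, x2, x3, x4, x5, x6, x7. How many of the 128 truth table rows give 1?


Formula: ((x1 OR x1) AND (x1 AND (x2 IMPLIES x6))) over 7 vars (128 rows)
Evaluate each row (x1, x2, x3, x4, x5, x6, x7 as bits, MSB first):
  row 0 [0000000]: ((0 OR 0) AND (0 AND (0 IMPLIES 0))) -> 0
  row 1 [0000001]: ((0 OR 0) AND (0 AND (0 IMPLIES 0))) -> 0
  row 2 [0000010]: ((0 OR 0) AND (0 AND (0 IMPLIES 1))) -> 0
  row 3 [0000011]: ((0 OR 0) AND (0 AND (0 IMPLIES 1))) -> 0
  row 4 [0000100]: ((0 OR 0) AND (0 AND (0 IMPLIES 0))) -> 0
  (every remaining row is evaluated the same way; all 128 results are listed next)
Full result column, 8 rows per line (x1,x2,x3,x4 fixed per line; x5,x6,x7 runs 000..111 left to right):
  rows 0-7 [x1,x2,x3,x4=0000]: 00000000  (ones: 0)
  rows 8-15 [x1,x2,x3,x4=0001]: 00000000  (ones: 0)
  rows 16-23 [x1,x2,x3,x4=0010]: 00000000  (ones: 0)
  rows 24-31 [x1,x2,x3,x4=0011]: 00000000  (ones: 0)
  rows 32-39 [x1,x2,x3,x4=0100]: 00000000  (ones: 0)
  rows 40-47 [x1,x2,x3,x4=0101]: 00000000  (ones: 0)
  rows 48-55 [x1,x2,x3,x4=0110]: 00000000  (ones: 0)
  rows 56-63 [x1,x2,x3,x4=0111]: 00000000  (ones: 0)
  rows 64-71 [x1,x2,x3,x4=1000]: 11111111  (ones: 8)
  rows 72-79 [x1,x2,x3,x4=1001]: 11111111  (ones: 8)
  rows 80-87 [x1,x2,x3,x4=1010]: 11111111  (ones: 8)
  rows 88-95 [x1,x2,x3,x4=1011]: 11111111  (ones: 8)
  rows 96-103 [x1,x2,x3,x4=1100]: 00110011  (ones: 4)
  rows 104-111 [x1,x2,x3,x4=1101]: 00110011  (ones: 4)
  rows 112-119 [x1,x2,x3,x4=1110]: 00110011  (ones: 4)
  rows 120-127 [x1,x2,x3,x4=1111]: 00110011  (ones: 4)
Count of 1-rows = 0+0+0+0+0+0+0+0+8+8+8+8+4+4+4+4 = 48

48


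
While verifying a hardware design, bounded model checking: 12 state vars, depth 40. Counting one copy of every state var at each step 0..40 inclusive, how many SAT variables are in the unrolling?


BMC unrolls to depth k, creating one copy of each state var for steps 0..k.
Step count = 40 + 1 = 41 (steps 0 through 40)
Vars per step = 12
Total = 12 * 41 = 492

492


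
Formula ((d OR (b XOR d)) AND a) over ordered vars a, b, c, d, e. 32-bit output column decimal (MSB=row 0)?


Formula: ((d OR (b XOR d)) AND a) over a, b, c, d, e (32 rows)
Evaluate each row (bits = a,b,c,d,e, MSB first):
  row 0 [00000]: ((0 OR (0 XOR 0)) AND 0) -> 0
  row 1 [00001]: ((0 OR (0 XOR 0)) AND 0) -> 0
  row 2 [00010]: ((1 OR (0 XOR 1)) AND 0) -> 0
  row 3 [00011]: ((1 OR (0 XOR 1)) AND 0) -> 0
  row 4 [00100]: ((0 OR (0 XOR 0)) AND 0) -> 0
  row 5 [00101]: ((0 OR (0 XOR 0)) AND 0) -> 0
  row 6 [00110]: ((1 OR (0 XOR 1)) AND 0) -> 0
  row 7 [00111]: ((1 OR (0 XOR 1)) AND 0) -> 0
  row 8 [01000]: ((0 OR (1 XOR 0)) AND 0) -> 0
  row 9 [01001]: ((0 OR (1 XOR 0)) AND 0) -> 0
  row 10 [01010]: ((1 OR (1 XOR 1)) AND 0) -> 0
  row 11 [01011]: ((1 OR (1 XOR 1)) AND 0) -> 0
  row 12 [01100]: ((0 OR (1 XOR 0)) AND 0) -> 0
  row 13 [01101]: ((0 OR (1 XOR 0)) AND 0) -> 0
  row 14 [01110]: ((1 OR (1 XOR 1)) AND 0) -> 0
  row 15 [01111]: ((1 OR (1 XOR 1)) AND 0) -> 0
  row 16 [10000]: ((0 OR (0 XOR 0)) AND 1) -> 0
  row 17 [10001]: ((0 OR (0 XOR 0)) AND 1) -> 0
  row 18 [10010]: ((1 OR (0 XOR 1)) AND 1) -> 1
  row 19 [10011]: ((1 OR (0 XOR 1)) AND 1) -> 1
  row 20 [10100]: ((0 OR (0 XOR 0)) AND 1) -> 0
  row 21 [10101]: ((0 OR (0 XOR 0)) AND 1) -> 0
  row 22 [10110]: ((1 OR (0 XOR 1)) AND 1) -> 1
  row 23 [10111]: ((1 OR (0 XOR 1)) AND 1) -> 1
  row 24 [11000]: ((0 OR (1 XOR 0)) AND 1) -> 1
  row 25 [11001]: ((0 OR (1 XOR 0)) AND 1) -> 1
  row 26 [11010]: ((1 OR (1 XOR 1)) AND 1) -> 1
  row 27 [11011]: ((1 OR (1 XOR 1)) AND 1) -> 1
  row 28 [11100]: ((0 OR (1 XOR 0)) AND 1) -> 1
  row 29 [11101]: ((0 OR (1 XOR 0)) AND 1) -> 1
  row 30 [11110]: ((1 OR (1 XOR 1)) AND 1) -> 1
  row 31 [11111]: ((1 OR (1 XOR 1)) AND 1) -> 1
Full result column, 4 rows per line (a,b,c fixed per line; d,e runs 00..11 left to right):
  rows 0-3 [a,b,c=000]: 0000  = hex 0
  rows 4-7 [a,b,c=001]: 0000  = hex 0
  rows 8-11 [a,b,c=010]: 0000  = hex 0
  rows 12-15 [a,b,c=011]: 0000  = hex 0
  rows 16-19 [a,b,c=100]: 0011  = hex 3
  rows 20-23 [a,b,c=101]: 0011  = hex 3
  rows 24-27 [a,b,c=110]: 1111  = hex F
  rows 28-31 [a,b,c=111]: 1111  = hex F
Output column (row 0 .. row 31) = 00000000000000000011001111111111
Output column grouped in 4s = 0000 0000 0000 0000 0011 0011 1111 1111 = 0x000033FF
Convert to decimal digit by digit (value = value*16 + digit):
  0 -> 0
  0*16 + 0 = 0
  0*16 + 0 = 0
  0*16 + 0 = 0
  0*16 + 3 = 3
  3*16 + 3 = 51
  51*16 + 15 (F) = 831
  831*16 + 15 (F) = 13311
Decimal = 13311

13311


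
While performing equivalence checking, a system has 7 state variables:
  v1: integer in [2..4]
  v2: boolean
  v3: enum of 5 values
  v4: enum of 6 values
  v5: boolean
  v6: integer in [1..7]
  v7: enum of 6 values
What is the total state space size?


State space = product of domain sizes of all variables.
Domain sizes:
  v1 (integer in [2..4]): 3
  v2 (boolean): 2
  v3 (enum of 5 values): 5
  v4 (enum of 6 values): 6
  v5 (boolean): 2
  v6 (integer in [1..7]): 7
  v7 (enum of 6 values): 6
Product = 3 * 2 * 5 * 6 * 2 * 7 * 6 = 15120

15120


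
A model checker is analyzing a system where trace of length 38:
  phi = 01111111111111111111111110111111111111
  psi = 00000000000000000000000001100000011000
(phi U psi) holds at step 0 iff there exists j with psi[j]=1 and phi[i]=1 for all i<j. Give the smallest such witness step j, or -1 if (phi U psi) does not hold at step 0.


(phi U psi) at 0: need smallest j with psi[j]=1 and phi[i]=1 for all i in [0,j).
Scan from step 0:
  step 0: phi=0 -> phi-prefix broken from here
  step 25: psi=1 but phi already failed -> not a witness
  step 26: psi=1 but phi already failed -> not a witness
  step 33: psi=1 but phi already failed -> not a witness
  step 34: psi=1 but phi already failed -> not a witness
  end of trace: no witness -> -1
Witness step = -1

-1


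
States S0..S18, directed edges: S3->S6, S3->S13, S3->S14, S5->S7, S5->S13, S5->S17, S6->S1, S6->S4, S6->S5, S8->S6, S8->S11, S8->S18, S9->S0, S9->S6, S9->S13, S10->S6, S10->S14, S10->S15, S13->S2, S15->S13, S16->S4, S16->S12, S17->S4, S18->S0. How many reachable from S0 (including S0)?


BFS from S0:
  layer 0: {S0}
Reachable set: {S0}
Count = 1

1


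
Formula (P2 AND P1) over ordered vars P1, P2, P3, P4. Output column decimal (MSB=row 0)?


Formula: (P2 AND P1) over P1, P2, P3, P4 (16 rows)
Evaluate each row (bits = P1,P2,P3,P4, MSB first):
  row 0 [0000]: (0 AND 0) -> 0
  row 1 [0001]: (0 AND 0) -> 0
  row 2 [0010]: (0 AND 0) -> 0
  row 3 [0011]: (0 AND 0) -> 0
  row 4 [0100]: (1 AND 0) -> 0
  row 5 [0101]: (1 AND 0) -> 0
  row 6 [0110]: (1 AND 0) -> 0
  row 7 [0111]: (1 AND 0) -> 0
  row 8 [1000]: (0 AND 1) -> 0
  row 9 [1001]: (0 AND 1) -> 0
  row 10 [1010]: (0 AND 1) -> 0
  row 11 [1011]: (0 AND 1) -> 0
  row 12 [1100]: (1 AND 1) -> 1
  row 13 [1101]: (1 AND 1) -> 1
  row 14 [1110]: (1 AND 1) -> 1
  row 15 [1111]: (1 AND 1) -> 1
Full result column, 4 rows per line (P1,P2 fixed per line; P3,P4 runs 00..11 left to right):
  rows 0-3 [P1,P2=00]: 0000  = hex 0
  rows 4-7 [P1,P2=01]: 0000  = hex 0
  rows 8-11 [P1,P2=10]: 0000  = hex 0
  rows 12-15 [P1,P2=11]: 1111  = hex F
Output column (row 0 .. row 15) = 0000000000001111
Output column grouped in 4s = 0000 0000 0000 1111 = 0x000F
Convert to decimal digit by digit (value = value*16 + digit):
  0 -> 0
  0*16 + 0 = 0
  0*16 + 0 = 0
  0*16 + 15 (F) = 15
Decimal = 15

15


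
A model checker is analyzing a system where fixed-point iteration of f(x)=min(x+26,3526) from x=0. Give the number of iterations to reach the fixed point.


Step 1: x=0, cap=3526, increment=26
Step 2: x grows by 26 each step until capped at 3526; fixed point is x=3526
Step 3: iterations = ceil(3526/26) = 136

136


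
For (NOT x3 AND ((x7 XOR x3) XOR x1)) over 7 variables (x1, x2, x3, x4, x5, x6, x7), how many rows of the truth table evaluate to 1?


Formula: (NOT x3 AND ((x7 XOR x3) XOR x1)) over 7 vars (128 rows)
Evaluate each row (x1, x2, x3, x4, x5, x6, x7 as bits, MSB first):
  row 0 [0000000]: (NOT 0 AND ((0 XOR 0) XOR 0)) -> 0
  row 1 [0000001]: (NOT 0 AND ((1 XOR 0) XOR 0)) -> 1
  row 2 [0000010]: (NOT 0 AND ((0 XOR 0) XOR 0)) -> 0
  row 3 [0000011]: (NOT 0 AND ((1 XOR 0) XOR 0)) -> 1
  row 4 [0000100]: (NOT 0 AND ((0 XOR 0) XOR 0)) -> 0
  (every remaining row is evaluated the same way; all 128 results are listed next)
Full result column, 8 rows per line (x1,x2,x3,x4 fixed per line; x5,x6,x7 runs 000..111 left to right):
  rows 0-7 [x1,x2,x3,x4=0000]: 01010101  (ones: 4)
  rows 8-15 [x1,x2,x3,x4=0001]: 01010101  (ones: 4)
  rows 16-23 [x1,x2,x3,x4=0010]: 00000000  (ones: 0)
  rows 24-31 [x1,x2,x3,x4=0011]: 00000000  (ones: 0)
  rows 32-39 [x1,x2,x3,x4=0100]: 01010101  (ones: 4)
  rows 40-47 [x1,x2,x3,x4=0101]: 01010101  (ones: 4)
  rows 48-55 [x1,x2,x3,x4=0110]: 00000000  (ones: 0)
  rows 56-63 [x1,x2,x3,x4=0111]: 00000000  (ones: 0)
  rows 64-71 [x1,x2,x3,x4=1000]: 10101010  (ones: 4)
  rows 72-79 [x1,x2,x3,x4=1001]: 10101010  (ones: 4)
  rows 80-87 [x1,x2,x3,x4=1010]: 00000000  (ones: 0)
  rows 88-95 [x1,x2,x3,x4=1011]: 00000000  (ones: 0)
  rows 96-103 [x1,x2,x3,x4=1100]: 10101010  (ones: 4)
  rows 104-111 [x1,x2,x3,x4=1101]: 10101010  (ones: 4)
  rows 112-119 [x1,x2,x3,x4=1110]: 00000000  (ones: 0)
  rows 120-127 [x1,x2,x3,x4=1111]: 00000000  (ones: 0)
Count of 1-rows = 4+4+0+0+4+4+0+0+4+4+0+0+4+4+0+0 = 32

32


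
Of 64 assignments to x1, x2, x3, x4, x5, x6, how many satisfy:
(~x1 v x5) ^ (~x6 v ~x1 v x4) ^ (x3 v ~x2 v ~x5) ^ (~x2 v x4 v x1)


CNF with 4 clauses over 6 vars (64 assignments).
An assignment satisfies CNF iff every clause has >=1 true literal.
Check each row (bits = x1,x2,x3,x4,x5,x6; clause T/F shown):
  row 0 [000000]: clauses=TTTT -> 1
  row 1 [000001]: clauses=TTTT -> 1
  row 2 [000010]: clauses=TTTT -> 1
  row 3 [000011]: clauses=TTTT -> 1
  row 4 [000100]: clauses=TTTT -> 1
  (every remaining row is evaluated the same way; all 64 results are listed next)
Full result column, 8 rows per line (x1,x2,x3 fixed per line; x4,x5,x6 runs 000..111 left to right):
  rows 0-7 [x1,x2,x3=000]: 11111111  (ones: 8)
  rows 8-15 [x1,x2,x3=001]: 11111111  (ones: 8)
  rows 16-23 [x1,x2,x3=010]: 00001100  (ones: 2)
  rows 24-31 [x1,x2,x3=011]: 00001111  (ones: 4)
  rows 32-39 [x1,x2,x3=100]: 00100011  (ones: 3)
  rows 40-47 [x1,x2,x3=101]: 00100011  (ones: 3)
  rows 48-55 [x1,x2,x3=110]: 00000000  (ones: 0)
  rows 56-63 [x1,x2,x3=111]: 00100011  (ones: 3)
Satisfying assignments = 8+8+2+4+3+3+0+3 = 31

31


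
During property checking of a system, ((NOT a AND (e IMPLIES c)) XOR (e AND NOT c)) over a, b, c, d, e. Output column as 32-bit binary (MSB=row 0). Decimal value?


Formula: ((NOT a AND (e IMPLIES c)) XOR (e AND NOT c)) over a, b, c, d, e (32 rows)
Evaluate each row (bits = a,b,c,d,e, MSB first):
  row 0 [00000]: ((NOT 0 AND (0 IMPLIES 0)) XOR (0 AND NOT 0)) -> 1
  row 1 [00001]: ((NOT 0 AND (1 IMPLIES 0)) XOR (1 AND NOT 0)) -> 1
  row 2 [00010]: ((NOT 0 AND (0 IMPLIES 0)) XOR (0 AND NOT 0)) -> 1
  row 3 [00011]: ((NOT 0 AND (1 IMPLIES 0)) XOR (1 AND NOT 0)) -> 1
  row 4 [00100]: ((NOT 0 AND (0 IMPLIES 1)) XOR (0 AND NOT 1)) -> 1
  row 5 [00101]: ((NOT 0 AND (1 IMPLIES 1)) XOR (1 AND NOT 1)) -> 1
  row 6 [00110]: ((NOT 0 AND (0 IMPLIES 1)) XOR (0 AND NOT 1)) -> 1
  row 7 [00111]: ((NOT 0 AND (1 IMPLIES 1)) XOR (1 AND NOT 1)) -> 1
  row 8 [01000]: ((NOT 0 AND (0 IMPLIES 0)) XOR (0 AND NOT 0)) -> 1
  row 9 [01001]: ((NOT 0 AND (1 IMPLIES 0)) XOR (1 AND NOT 0)) -> 1
  row 10 [01010]: ((NOT 0 AND (0 IMPLIES 0)) XOR (0 AND NOT 0)) -> 1
  row 11 [01011]: ((NOT 0 AND (1 IMPLIES 0)) XOR (1 AND NOT 0)) -> 1
  row 12 [01100]: ((NOT 0 AND (0 IMPLIES 1)) XOR (0 AND NOT 1)) -> 1
  row 13 [01101]: ((NOT 0 AND (1 IMPLIES 1)) XOR (1 AND NOT 1)) -> 1
  row 14 [01110]: ((NOT 0 AND (0 IMPLIES 1)) XOR (0 AND NOT 1)) -> 1
  row 15 [01111]: ((NOT 0 AND (1 IMPLIES 1)) XOR (1 AND NOT 1)) -> 1
  row 16 [10000]: ((NOT 1 AND (0 IMPLIES 0)) XOR (0 AND NOT 0)) -> 0
  row 17 [10001]: ((NOT 1 AND (1 IMPLIES 0)) XOR (1 AND NOT 0)) -> 1
  row 18 [10010]: ((NOT 1 AND (0 IMPLIES 0)) XOR (0 AND NOT 0)) -> 0
  row 19 [10011]: ((NOT 1 AND (1 IMPLIES 0)) XOR (1 AND NOT 0)) -> 1
  row 20 [10100]: ((NOT 1 AND (0 IMPLIES 1)) XOR (0 AND NOT 1)) -> 0
  row 21 [10101]: ((NOT 1 AND (1 IMPLIES 1)) XOR (1 AND NOT 1)) -> 0
  row 22 [10110]: ((NOT 1 AND (0 IMPLIES 1)) XOR (0 AND NOT 1)) -> 0
  row 23 [10111]: ((NOT 1 AND (1 IMPLIES 1)) XOR (1 AND NOT 1)) -> 0
  row 24 [11000]: ((NOT 1 AND (0 IMPLIES 0)) XOR (0 AND NOT 0)) -> 0
  row 25 [11001]: ((NOT 1 AND (1 IMPLIES 0)) XOR (1 AND NOT 0)) -> 1
  row 26 [11010]: ((NOT 1 AND (0 IMPLIES 0)) XOR (0 AND NOT 0)) -> 0
  row 27 [11011]: ((NOT 1 AND (1 IMPLIES 0)) XOR (1 AND NOT 0)) -> 1
  row 28 [11100]: ((NOT 1 AND (0 IMPLIES 1)) XOR (0 AND NOT 1)) -> 0
  row 29 [11101]: ((NOT 1 AND (1 IMPLIES 1)) XOR (1 AND NOT 1)) -> 0
  row 30 [11110]: ((NOT 1 AND (0 IMPLIES 1)) XOR (0 AND NOT 1)) -> 0
  row 31 [11111]: ((NOT 1 AND (1 IMPLIES 1)) XOR (1 AND NOT 1)) -> 0
Full result column, 4 rows per line (a,b,c fixed per line; d,e runs 00..11 left to right):
  rows 0-3 [a,b,c=000]: 1111  = hex F
  rows 4-7 [a,b,c=001]: 1111  = hex F
  rows 8-11 [a,b,c=010]: 1111  = hex F
  rows 12-15 [a,b,c=011]: 1111  = hex F
  rows 16-19 [a,b,c=100]: 0101  = hex 5
  rows 20-23 [a,b,c=101]: 0000  = hex 0
  rows 24-27 [a,b,c=110]: 0101  = hex 5
  rows 28-31 [a,b,c=111]: 0000  = hex 0
Output column (row 0 .. row 31) = 11111111111111110101000001010000
Output column grouped in 4s = 1111 1111 1111 1111 0101 0000 0101 0000 = 0xFFFF5050
Convert to decimal digit by digit (value = value*16 + digit):
  F -> 15
  15*16 + 15 (F) = 255
  255*16 + 15 (F) = 4095
  4095*16 + 15 (F) = 65535
  65535*16 + 5 = 1048565
  1048565*16 + 0 = 16777040
  16777040*16 + 5 = 268432645
  268432645*16 + 0 = 4294922320
Decimal = 4294922320

4294922320


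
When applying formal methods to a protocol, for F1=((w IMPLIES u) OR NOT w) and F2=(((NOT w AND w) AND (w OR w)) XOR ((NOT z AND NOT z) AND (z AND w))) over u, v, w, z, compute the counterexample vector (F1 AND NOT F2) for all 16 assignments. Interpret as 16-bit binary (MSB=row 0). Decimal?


F1 = ((w IMPLIES u) OR NOT w)
F2 = (((NOT w AND w) AND (w OR w)) XOR ((NOT z AND NOT z) AND (z AND w)))
Counterexample to F1=>F2 is where F1=1 and F2=0.
Evaluate each row (bits = u,v,w,z, MSB first):
  row 0 [0000]: F1=1 F2=0 -> F1&~F2 -> 1
  row 1 [0001]: F1=1 F2=0 -> F1&~F2 -> 1
  row 2 [0010]: F1=0 F2=0 -> F1&~F2 -> 0
  row 3 [0011]: F1=0 F2=0 -> F1&~F2 -> 0
  row 4 [0100]: F1=1 F2=0 -> F1&~F2 -> 1
  row 5 [0101]: F1=1 F2=0 -> F1&~F2 -> 1
  row 6 [0110]: F1=0 F2=0 -> F1&~F2 -> 0
  row 7 [0111]: F1=0 F2=0 -> F1&~F2 -> 0
  row 8 [1000]: F1=1 F2=0 -> F1&~F2 -> 1
  row 9 [1001]: F1=1 F2=0 -> F1&~F2 -> 1
  row 10 [1010]: F1=1 F2=0 -> F1&~F2 -> 1
  row 11 [1011]: F1=1 F2=0 -> F1&~F2 -> 1
  row 12 [1100]: F1=1 F2=0 -> F1&~F2 -> 1
  row 13 [1101]: F1=1 F2=0 -> F1&~F2 -> 1
  row 14 [1110]: F1=1 F2=0 -> F1&~F2 -> 1
  row 15 [1111]: F1=1 F2=0 -> F1&~F2 -> 1
Full result column, 4 rows per line (u,v fixed per line; w,z runs 00..11 left to right):
  rows 0-3 [u,v=00]: 1100  = hex C
  rows 4-7 [u,v=01]: 1100  = hex C
  rows 8-11 [u,v=10]: 1111  = hex F
  rows 12-15 [u,v=11]: 1111  = hex F
Counterexample vector (row 0 .. row 15) = 1100110011111111
Output column grouped in 4s = 1100 1100 1111 1111 = 0xCCFF
Convert to decimal digit by digit (value = value*16 + digit):
  C -> 12
  12*16 + 12 (C) = 204
  204*16 + 15 (F) = 3279
  3279*16 + 15 (F) = 52479
Decimal = 52479

52479


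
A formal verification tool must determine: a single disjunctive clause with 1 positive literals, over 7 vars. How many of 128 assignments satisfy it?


Step 1: Total=2^7=128
Step 2: Unsat when all 1 false: 2^6=64
Step 3: Sat=128-64=64

64


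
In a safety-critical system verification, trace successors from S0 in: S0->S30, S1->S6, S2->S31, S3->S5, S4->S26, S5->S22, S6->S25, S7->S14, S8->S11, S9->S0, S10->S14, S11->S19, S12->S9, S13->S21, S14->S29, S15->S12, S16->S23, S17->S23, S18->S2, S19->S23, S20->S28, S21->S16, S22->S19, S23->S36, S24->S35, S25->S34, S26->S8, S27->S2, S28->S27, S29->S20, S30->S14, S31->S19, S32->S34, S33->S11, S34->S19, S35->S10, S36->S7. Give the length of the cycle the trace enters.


Trace from S0 until a state repeats:
  S0 -> S30 -> S14 -> S29 -> S20 -> S28 -> S27 -> S2 -> S31 -> S19 -> S23 -> S36 -> S7 -> S14
S14 first seen at step 2, revisited at step 13.
Cycle length = 13 - 2 = 11

11


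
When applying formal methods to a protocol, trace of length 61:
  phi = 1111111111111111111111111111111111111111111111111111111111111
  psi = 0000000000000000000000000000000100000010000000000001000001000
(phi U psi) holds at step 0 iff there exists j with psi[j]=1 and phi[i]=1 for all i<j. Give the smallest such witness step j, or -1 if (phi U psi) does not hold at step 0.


(phi U psi) at 0: need smallest j with psi[j]=1 and phi[i]=1 for all i in [0,j).
Scan from step 0:
  step 0: phi=1, psi=0 -> continue
  step 1: phi=1, psi=0 -> continue
  step 2: phi=1, psi=0 -> continue
  step 3: phi=1, psi=0 -> continue
  step 31: psi=1 and phi held for [0,31) -> witness found
Witness step = 31

31


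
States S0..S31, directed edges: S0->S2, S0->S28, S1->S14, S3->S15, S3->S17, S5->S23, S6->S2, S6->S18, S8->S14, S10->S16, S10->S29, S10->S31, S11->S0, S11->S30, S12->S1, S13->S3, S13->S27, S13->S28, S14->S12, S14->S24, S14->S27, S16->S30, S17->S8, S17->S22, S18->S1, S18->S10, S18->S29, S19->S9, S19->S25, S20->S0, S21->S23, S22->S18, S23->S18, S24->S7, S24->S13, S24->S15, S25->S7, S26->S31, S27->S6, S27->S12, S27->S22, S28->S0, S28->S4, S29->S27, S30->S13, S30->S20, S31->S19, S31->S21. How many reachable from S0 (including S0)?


BFS from S0:
  layer 0: {S0}
  layer 1: {S2, S28}
  layer 2: {S4}
Reachable set: {S0, S2, S4, S28}
Count = 4

4


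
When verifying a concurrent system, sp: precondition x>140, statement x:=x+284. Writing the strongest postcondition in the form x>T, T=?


Formula: sp(P, x:=E) = exists old_x. (x = E[old_x/x]) AND P[old_x/x] (old_x is the value of x before the assignment; eliminate old_x by solving x = E[old_x/x] for old_x)
Step 1: Precondition P: x>140, i.e. old_x > 140
Step 2: Assignment gives x = old_x + 284, so old_x = x - 284
Step 3: Substitute into P: x - 284 > 140
Step 4: Simplify: x > 140+284 = 424

424


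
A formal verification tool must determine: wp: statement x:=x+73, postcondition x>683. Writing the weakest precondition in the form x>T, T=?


Formula: wp(x:=E, P) = P[E/x] (substitute E for x in postcondition)
Step 1: Postcondition: x>683
Step 2: Substitute x+73 for x: x+73>683
Step 3: Solve for x: x > 683-73 = 610

610


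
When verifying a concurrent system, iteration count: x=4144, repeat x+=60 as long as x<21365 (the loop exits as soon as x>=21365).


Step 1: x goes from 4144 toward 21365 by 60; the body runs while x<21365, so iterations = ceil((bound-start)/step)
Step 2: Distance=17221
Step 3: ceil(17221/60)=288

288


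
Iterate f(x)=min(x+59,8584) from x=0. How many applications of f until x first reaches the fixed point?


Step 1: x=0, cap=8584, increment=59
Step 2: x grows by 59 each step until capped at 8584; fixed point is x=8584
Step 3: iterations = ceil(8584/59) = 146

146


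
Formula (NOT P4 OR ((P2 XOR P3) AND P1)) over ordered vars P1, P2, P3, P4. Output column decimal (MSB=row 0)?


Formula: (NOT P4 OR ((P2 XOR P3) AND P1)) over P1, P2, P3, P4 (16 rows)
Evaluate each row (bits = P1,P2,P3,P4, MSB first):
  row 0 [0000]: (NOT 0 OR ((0 XOR 0) AND 0)) -> 1
  row 1 [0001]: (NOT 1 OR ((0 XOR 0) AND 0)) -> 0
  row 2 [0010]: (NOT 0 OR ((0 XOR 1) AND 0)) -> 1
  row 3 [0011]: (NOT 1 OR ((0 XOR 1) AND 0)) -> 0
  row 4 [0100]: (NOT 0 OR ((1 XOR 0) AND 0)) -> 1
  row 5 [0101]: (NOT 1 OR ((1 XOR 0) AND 0)) -> 0
  row 6 [0110]: (NOT 0 OR ((1 XOR 1) AND 0)) -> 1
  row 7 [0111]: (NOT 1 OR ((1 XOR 1) AND 0)) -> 0
  row 8 [1000]: (NOT 0 OR ((0 XOR 0) AND 1)) -> 1
  row 9 [1001]: (NOT 1 OR ((0 XOR 0) AND 1)) -> 0
  row 10 [1010]: (NOT 0 OR ((0 XOR 1) AND 1)) -> 1
  row 11 [1011]: (NOT 1 OR ((0 XOR 1) AND 1)) -> 1
  row 12 [1100]: (NOT 0 OR ((1 XOR 0) AND 1)) -> 1
  row 13 [1101]: (NOT 1 OR ((1 XOR 0) AND 1)) -> 1
  row 14 [1110]: (NOT 0 OR ((1 XOR 1) AND 1)) -> 1
  row 15 [1111]: (NOT 1 OR ((1 XOR 1) AND 1)) -> 0
Full result column, 4 rows per line (P1,P2 fixed per line; P3,P4 runs 00..11 left to right):
  rows 0-3 [P1,P2=00]: 1010  = hex A
  rows 4-7 [P1,P2=01]: 1010  = hex A
  rows 8-11 [P1,P2=10]: 1011  = hex B
  rows 12-15 [P1,P2=11]: 1110  = hex E
Output column (row 0 .. row 15) = 1010101010111110
Output column grouped in 4s = 1010 1010 1011 1110 = 0xAABE
Convert to decimal digit by digit (value = value*16 + digit):
  A -> 10
  10*16 + 10 (A) = 170
  170*16 + 11 (B) = 2731
  2731*16 + 14 (E) = 43710
Decimal = 43710

43710


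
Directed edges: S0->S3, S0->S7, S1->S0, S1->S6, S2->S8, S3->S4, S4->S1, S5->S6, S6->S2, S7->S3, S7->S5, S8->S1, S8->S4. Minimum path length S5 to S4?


BFS layer-by-layer from S5:
  dist 0: {S5}
  dist 1: {S6}
  dist 2: {S2}
  dist 3: {S8}
  dist 4: {S1, S4}
  -> S4 reached at distance 4
Shortest path length = 4

4


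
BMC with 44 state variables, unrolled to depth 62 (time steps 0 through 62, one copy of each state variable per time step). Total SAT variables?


BMC unrolls to depth k, creating one copy of each state var for steps 0..k.
Step count = 62 + 1 = 63 (steps 0 through 62)
Vars per step = 44
Total = 44 * 63 = 2772

2772


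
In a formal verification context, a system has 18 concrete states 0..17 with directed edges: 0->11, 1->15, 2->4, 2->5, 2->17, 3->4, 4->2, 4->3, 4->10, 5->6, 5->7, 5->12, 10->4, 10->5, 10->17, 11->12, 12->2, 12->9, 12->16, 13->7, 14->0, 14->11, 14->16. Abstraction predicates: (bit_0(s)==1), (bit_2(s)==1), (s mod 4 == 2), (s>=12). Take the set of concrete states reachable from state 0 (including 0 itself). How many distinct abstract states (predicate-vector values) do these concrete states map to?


BFS from 0:
Concrete reachable: {0, 2, 3, 4, 5, 6, 7, 9, 10, 11, 12, 16, 17}
Abstract via predicates (bit_0(s)==1), (bit_2(s)==1), (s mod 4 == 2), (s>=12):
  (0,0,0,0) <- {0}
  (0,0,0,1) <- {16}
  (0,0,1,0) <- {2, 10}
  (0,1,0,0) <- {4}
  (0,1,0,1) <- {12}
  (0,1,1,0) <- {6}
  (1,0,0,0) <- {3, 9, 11}
  (1,0,0,1) <- {17}
  (1,1,0,0) <- {5, 7}
Distinct abstract states = 9

9


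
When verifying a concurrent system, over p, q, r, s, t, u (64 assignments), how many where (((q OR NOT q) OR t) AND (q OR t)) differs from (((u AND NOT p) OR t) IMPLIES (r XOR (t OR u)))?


F1 = (((q OR NOT q) OR t) AND (q OR t))
F2 = (((u AND NOT p) OR t) IMPLIES (r XOR (t OR u)))
Evaluate both on each of 64 rows (bits = p,q,r,s,t,u):
  row 0 [000000]: F1=0 F2=1 (differ) -> 1
  row 1 [000001]: F1=0 F2=1 (differ) -> 1
  row 2 [000010]: F1=1 F2=1 -> 0
  row 3 [000011]: F1=1 F2=1 -> 0
  row 4 [000100]: F1=0 F2=1 (differ) -> 1
  (every remaining row is evaluated the same way; all 64 results are listed next)
Full result column, 8 rows per line (p,q,r fixed per line; s,t,u runs 000..111 left to right):
  rows 0-7 [p,q,r=000]: 11001100  (ones: 4)
  rows 8-15 [p,q,r=001]: 10111011  (ones: 6)
  rows 16-23 [p,q,r=010]: 00000000  (ones: 0)
  rows 24-31 [p,q,r=011]: 01110111  (ones: 6)
  rows 32-39 [p,q,r=100]: 11001100  (ones: 4)
  rows 40-47 [p,q,r=101]: 11111111  (ones: 8)
  rows 48-55 [p,q,r=110]: 00000000  (ones: 0)
  rows 56-63 [p,q,r=111]: 00110011  (ones: 4)
Disagreements = 4+6+0+6+4+8+0+4 = 32

32


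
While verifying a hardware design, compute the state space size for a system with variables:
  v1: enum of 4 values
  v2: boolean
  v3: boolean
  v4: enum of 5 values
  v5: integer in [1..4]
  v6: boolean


State space = product of domain sizes of all variables.
Domain sizes:
  v1 (enum of 4 values): 4
  v2 (boolean): 2
  v3 (boolean): 2
  v4 (enum of 5 values): 5
  v5 (integer in [1..4]): 4
  v6 (boolean): 2
Product = 4 * 2 * 2 * 5 * 4 * 2 = 640

640


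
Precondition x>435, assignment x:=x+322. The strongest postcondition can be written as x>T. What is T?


Formula: sp(P, x:=E) = exists old_x. (x = E[old_x/x]) AND P[old_x/x] (old_x is the value of x before the assignment; eliminate old_x by solving x = E[old_x/x] for old_x)
Step 1: Precondition P: x>435, i.e. old_x > 435
Step 2: Assignment gives x = old_x + 322, so old_x = x - 322
Step 3: Substitute into P: x - 322 > 435
Step 4: Simplify: x > 435+322 = 757

757
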